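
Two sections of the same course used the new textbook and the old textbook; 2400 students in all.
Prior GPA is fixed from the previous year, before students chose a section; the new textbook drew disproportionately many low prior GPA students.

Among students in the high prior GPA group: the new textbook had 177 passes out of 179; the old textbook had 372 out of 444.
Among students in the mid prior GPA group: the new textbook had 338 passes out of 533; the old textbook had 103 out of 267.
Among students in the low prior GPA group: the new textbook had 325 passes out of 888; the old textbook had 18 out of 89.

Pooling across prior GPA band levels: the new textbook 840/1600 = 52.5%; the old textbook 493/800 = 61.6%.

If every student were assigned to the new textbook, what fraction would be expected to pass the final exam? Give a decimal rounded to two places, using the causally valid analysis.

0.62

Here prior GPA band is a common cause — it drives both which teaching method a case falls under and the outcome. The crude comparison mixes populations; the stratum-specific rates are the causally relevant ones.
Standardising the new textbook to the population prior GPA band mix: 0.260·177/179 + 0.333·338/533 + 0.407·325/888 = 0.617.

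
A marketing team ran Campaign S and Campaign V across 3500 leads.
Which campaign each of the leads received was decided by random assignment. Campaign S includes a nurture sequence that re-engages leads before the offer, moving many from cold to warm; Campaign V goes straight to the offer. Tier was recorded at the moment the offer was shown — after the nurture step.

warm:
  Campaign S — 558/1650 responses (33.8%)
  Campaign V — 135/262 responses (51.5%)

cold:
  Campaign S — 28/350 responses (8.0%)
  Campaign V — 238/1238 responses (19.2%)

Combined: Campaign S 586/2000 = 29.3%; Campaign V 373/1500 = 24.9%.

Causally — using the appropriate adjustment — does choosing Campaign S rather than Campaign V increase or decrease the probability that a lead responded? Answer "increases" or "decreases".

Because the campaign influences engagement tier, engagement tier is a post-treatment mediator, not a confounder. Stratifying on it would bias the estimate; the causal effect is the crude pooled difference.
Pooled: Campaign S 29.3% vs Campaign V 24.9%; Campaign S is higher overall.

increases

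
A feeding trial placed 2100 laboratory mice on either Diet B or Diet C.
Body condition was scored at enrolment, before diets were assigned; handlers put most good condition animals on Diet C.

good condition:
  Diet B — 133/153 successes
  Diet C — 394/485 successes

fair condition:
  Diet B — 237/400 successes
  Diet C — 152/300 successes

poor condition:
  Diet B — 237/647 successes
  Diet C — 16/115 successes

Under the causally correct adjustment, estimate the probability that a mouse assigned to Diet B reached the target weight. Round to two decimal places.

0.59

The stratified and pooled comparisons disagree (Diet B wins within each starting body condition; Diet C wins overall), so the answer turns on the causal role of starting body condition.
Here starting body condition is a common cause — it drives both which diet a case falls under and the outcome. The crude comparison mixes populations; the stratum-specific rates are the causally relevant ones.
Standardising Diet B to the population starting body condition mix: 0.304·133/153 + 0.333·237/400 + 0.363·237/647 = 0.595.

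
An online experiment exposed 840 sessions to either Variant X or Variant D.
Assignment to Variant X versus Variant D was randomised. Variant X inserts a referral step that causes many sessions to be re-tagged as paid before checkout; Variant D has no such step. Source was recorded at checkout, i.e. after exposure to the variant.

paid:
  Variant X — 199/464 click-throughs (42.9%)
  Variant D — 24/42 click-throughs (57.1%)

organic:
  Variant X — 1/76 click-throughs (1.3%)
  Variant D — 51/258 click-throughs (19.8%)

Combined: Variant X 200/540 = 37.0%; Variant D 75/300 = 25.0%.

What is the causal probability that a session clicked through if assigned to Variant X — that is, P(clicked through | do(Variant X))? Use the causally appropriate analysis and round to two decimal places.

Variant D is higher inside every traffic source stratum but Variant X is higher in aggregate. Whether to stratify depends on how traffic source relates to the variant.
Traffic source is recorded after the variant and is itself shifted by it — it sits on the causal path from variant to outcome. Conditioning on a mediator would strip out part of the effect we want; the pooled comparison gives the total causal effect.
So P(outcome | do(Variant X)) is just the pooled rate for Variant X: 200/540 = 0.370.

0.37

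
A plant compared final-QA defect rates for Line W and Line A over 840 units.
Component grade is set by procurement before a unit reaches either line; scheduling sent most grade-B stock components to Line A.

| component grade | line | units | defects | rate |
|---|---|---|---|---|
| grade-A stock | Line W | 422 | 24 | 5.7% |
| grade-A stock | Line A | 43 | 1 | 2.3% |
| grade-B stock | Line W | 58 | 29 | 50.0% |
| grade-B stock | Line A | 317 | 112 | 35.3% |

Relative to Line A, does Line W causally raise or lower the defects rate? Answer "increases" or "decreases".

The stratified and pooled comparisons disagree (Line A wins within each component grade; Line W wins overall), so the answer turns on the causal role of component grade.
Nothing the line does changes component grade; the imbalance is an allocation artefact. With component grade also predicting the outcome, the pooled figure is confounded, and the within-stratum comparison is the causal one.
Within each level — grade-A stock: 5.7% vs 2.3%; grade-B stock: 50.0% vs 35.3% — Line A is lower every time.

increases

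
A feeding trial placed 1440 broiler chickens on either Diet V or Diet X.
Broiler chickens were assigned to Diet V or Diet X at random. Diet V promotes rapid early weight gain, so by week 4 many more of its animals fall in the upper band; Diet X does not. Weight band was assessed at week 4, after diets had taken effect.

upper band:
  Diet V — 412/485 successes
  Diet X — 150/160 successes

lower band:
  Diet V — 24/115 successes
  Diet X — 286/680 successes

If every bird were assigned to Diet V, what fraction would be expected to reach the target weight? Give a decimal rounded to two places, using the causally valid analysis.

0.73

Week-4 weight band here is a post-treatment variable shaped by the diet; conditioning on it would introduce bias rather than remove it. The overall comparison is the causal one.
So P(outcome | do(Diet V)) is just the pooled rate for Diet V: 436/600 = 0.727.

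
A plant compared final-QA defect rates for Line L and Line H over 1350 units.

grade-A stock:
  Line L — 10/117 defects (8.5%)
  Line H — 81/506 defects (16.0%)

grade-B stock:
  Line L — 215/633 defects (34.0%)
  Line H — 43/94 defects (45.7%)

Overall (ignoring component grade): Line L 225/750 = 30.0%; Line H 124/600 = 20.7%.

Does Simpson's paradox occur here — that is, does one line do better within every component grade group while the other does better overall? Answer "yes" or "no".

Within each component grade level (grade-A stock 8.5% vs 16.0%; grade-B stock 34.0% vs 45.7%), Line L has the lower rate every time. Pooled: 30.0% vs 20.7% — Line H has the lower rate overall. The two comparisons disagree.

yes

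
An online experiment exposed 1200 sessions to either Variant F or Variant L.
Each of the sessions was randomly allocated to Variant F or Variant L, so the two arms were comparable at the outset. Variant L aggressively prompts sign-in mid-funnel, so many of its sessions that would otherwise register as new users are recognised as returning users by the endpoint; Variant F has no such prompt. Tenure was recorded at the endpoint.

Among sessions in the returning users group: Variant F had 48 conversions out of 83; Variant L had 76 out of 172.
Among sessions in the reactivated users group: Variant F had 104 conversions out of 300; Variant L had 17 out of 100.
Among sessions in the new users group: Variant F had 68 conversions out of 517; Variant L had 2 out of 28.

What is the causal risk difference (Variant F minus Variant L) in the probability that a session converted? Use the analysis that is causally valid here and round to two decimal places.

-0.07

User tenure lies on the pathway variant → user tenure → outcome, so adjusting for it blocks the indirect effect. For the total causal effect of variant, use the unadjusted pooled rates.
The causal difference is the pooled difference: 0.244 − 0.317 = -0.072.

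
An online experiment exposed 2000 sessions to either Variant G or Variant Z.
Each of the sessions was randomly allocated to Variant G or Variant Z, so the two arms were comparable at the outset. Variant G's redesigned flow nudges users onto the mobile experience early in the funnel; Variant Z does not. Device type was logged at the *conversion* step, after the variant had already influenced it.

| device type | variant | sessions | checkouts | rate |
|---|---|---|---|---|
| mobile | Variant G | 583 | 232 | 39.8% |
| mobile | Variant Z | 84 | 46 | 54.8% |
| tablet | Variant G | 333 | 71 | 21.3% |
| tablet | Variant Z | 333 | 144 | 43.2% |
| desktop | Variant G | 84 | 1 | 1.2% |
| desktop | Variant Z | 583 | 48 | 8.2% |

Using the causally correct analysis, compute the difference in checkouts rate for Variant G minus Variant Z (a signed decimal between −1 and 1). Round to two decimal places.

+0.07

Device type here is a post-treatment variable shaped by the variant; conditioning on it would introduce bias rather than remove it. The overall comparison is the causal one.
The causal difference is the pooled difference: 0.304 − 0.238 = +0.066.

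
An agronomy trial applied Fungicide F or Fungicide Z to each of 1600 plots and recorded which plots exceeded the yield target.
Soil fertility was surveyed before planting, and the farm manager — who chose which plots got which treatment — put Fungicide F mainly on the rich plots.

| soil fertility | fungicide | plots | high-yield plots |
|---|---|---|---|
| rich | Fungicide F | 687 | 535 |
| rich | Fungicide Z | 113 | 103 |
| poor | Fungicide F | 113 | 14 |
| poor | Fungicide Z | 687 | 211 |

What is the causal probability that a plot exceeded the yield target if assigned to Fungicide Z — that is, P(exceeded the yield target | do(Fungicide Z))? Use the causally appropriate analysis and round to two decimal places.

0.61

Soil fertility satisfies the back-door criterion: it is not a descendant of the fungicide, and it blocks the spurious path from fungicide to outcome. Adjusting for it (i.e., using the within-soil fertility rates) gives the causal effect.
Standardising Fungicide Z to the population soil fertility mix: 0.500·103/113 + 0.500·211/687 = 0.609.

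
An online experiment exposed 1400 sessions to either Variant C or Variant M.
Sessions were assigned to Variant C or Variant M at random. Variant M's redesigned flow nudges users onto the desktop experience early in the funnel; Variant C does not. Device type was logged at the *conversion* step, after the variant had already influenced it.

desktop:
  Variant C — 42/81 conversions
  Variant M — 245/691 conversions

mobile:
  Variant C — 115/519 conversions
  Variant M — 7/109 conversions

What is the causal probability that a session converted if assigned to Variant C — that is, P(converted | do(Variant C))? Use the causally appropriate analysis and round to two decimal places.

0.26

Stratifying would compare variants among sessions the variants themselves sorted into device type groups — a form of selection on an intermediate. The unconditioned pooled rates give the total causal effect.
So P(outcome | do(Variant C)) is just the pooled rate for Variant C: 157/600 = 0.262.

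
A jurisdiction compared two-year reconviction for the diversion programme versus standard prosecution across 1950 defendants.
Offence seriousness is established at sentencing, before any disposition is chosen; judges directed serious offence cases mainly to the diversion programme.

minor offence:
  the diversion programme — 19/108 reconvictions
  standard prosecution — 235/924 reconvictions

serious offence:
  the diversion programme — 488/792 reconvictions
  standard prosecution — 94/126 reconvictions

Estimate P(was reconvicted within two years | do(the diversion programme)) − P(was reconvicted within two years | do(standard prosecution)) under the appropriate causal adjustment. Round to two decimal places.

-0.10

The offence seriousness-specific comparison favours the diversion programme throughout, but the pooled figures favour standard prosecution. The question is whether to condition on offence seriousness.
Offence seriousness differs across dispositions for reasons unrelated to any effect of the disposition itself, and it separately predicts the outcome — a classic confounder. We must compare within offence seriousness levels.
Adjusting over the population distribution of offence seriousness: 0.529·(0.176−0.254) + 0.471·(0.616−0.746) = -0.103.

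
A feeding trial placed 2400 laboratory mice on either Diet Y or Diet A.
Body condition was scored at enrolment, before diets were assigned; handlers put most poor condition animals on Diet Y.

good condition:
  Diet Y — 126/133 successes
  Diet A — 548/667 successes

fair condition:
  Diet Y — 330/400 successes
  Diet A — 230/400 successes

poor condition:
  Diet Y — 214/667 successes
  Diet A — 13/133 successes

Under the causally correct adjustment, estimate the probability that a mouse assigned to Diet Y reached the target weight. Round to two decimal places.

Starting body condition differs across diets for reasons unrelated to any effect of the diet itself, and it separately predicts the outcome — a classic confounder. We must compare within starting body condition levels.
Standardising Diet Y to the population starting body condition mix: 0.333·126/133 + 0.333·330/400 + 0.333·214/667 = 0.698.

0.70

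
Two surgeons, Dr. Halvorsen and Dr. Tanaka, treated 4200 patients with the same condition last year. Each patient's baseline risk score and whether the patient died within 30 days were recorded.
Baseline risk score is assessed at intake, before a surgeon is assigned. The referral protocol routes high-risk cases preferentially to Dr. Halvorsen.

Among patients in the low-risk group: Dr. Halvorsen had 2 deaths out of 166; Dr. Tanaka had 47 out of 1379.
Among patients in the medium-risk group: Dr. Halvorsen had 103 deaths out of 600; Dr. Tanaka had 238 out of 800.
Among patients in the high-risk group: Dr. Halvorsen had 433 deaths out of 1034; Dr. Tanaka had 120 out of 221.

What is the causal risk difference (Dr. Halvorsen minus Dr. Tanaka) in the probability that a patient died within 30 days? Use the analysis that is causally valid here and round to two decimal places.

Dr. Halvorsen is lower inside every baseline risk score stratum but Dr. Tanaka is lower in aggregate. Whether to stratify depends on how baseline risk score relates to the surgeon.
Nothing the surgeon does changes baseline risk score; the imbalance is an allocation artefact. With baseline risk score also predicting the outcome, the pooled figure is confounded, and the within-stratum comparison is the causal one.
Adjusting over the population distribution of baseline risk score: 0.368·(0.012−0.034) + 0.333·(0.172−0.297) + 0.299·(0.419−0.543) = -0.087.

-0.09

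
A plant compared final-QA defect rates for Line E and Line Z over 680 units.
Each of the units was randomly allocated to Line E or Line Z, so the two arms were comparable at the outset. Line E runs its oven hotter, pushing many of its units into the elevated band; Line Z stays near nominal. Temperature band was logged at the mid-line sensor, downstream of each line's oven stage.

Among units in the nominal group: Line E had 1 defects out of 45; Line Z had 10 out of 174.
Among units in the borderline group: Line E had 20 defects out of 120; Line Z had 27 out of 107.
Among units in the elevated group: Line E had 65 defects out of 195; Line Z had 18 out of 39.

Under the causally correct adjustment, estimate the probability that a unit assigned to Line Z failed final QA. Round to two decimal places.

0.17

In-process temperature band lies on the pathway line → in-process temperature band → outcome, so adjusting for it blocks the indirect effect. For the total causal effect of line, use the unadjusted pooled rates.
So P(outcome | do(Line Z)) is just the pooled rate for Line Z: 55/320 = 0.172.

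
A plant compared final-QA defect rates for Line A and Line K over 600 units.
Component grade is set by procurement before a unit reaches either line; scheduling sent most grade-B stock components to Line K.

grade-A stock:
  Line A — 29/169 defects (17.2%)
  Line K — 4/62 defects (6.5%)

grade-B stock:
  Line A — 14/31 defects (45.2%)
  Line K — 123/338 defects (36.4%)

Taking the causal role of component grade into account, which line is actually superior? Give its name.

Line K

Within every component grade level Line K has the lower rate, yet pooled Line A does — Simpson's reversal.
Since component grade is a pre-existing factor (not a product of the line) and it affects the outcome on its own, it is a confounder. The stratified rates, not the pooled rate, identify the causal effect.
Within each level — grade-A stock: 17.2% vs 6.5%; grade-B stock: 45.2% vs 36.4% — Line K is lower every time.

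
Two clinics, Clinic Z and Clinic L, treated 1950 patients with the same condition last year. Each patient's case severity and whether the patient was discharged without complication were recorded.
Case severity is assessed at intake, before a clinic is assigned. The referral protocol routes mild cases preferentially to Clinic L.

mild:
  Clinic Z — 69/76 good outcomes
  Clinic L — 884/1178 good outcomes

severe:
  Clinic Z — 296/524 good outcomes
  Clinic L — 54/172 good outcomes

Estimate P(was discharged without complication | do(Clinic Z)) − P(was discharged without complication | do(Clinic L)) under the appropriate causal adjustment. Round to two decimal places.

Here case severity is a common cause — it drives both which clinic a case falls under and the outcome. The crude comparison mixes populations; the stratum-specific rates are the causally relevant ones.
Adjusting over the population distribution of case severity: 0.643·(0.908−0.750) + 0.357·(0.565−0.314) = +0.191.

+0.19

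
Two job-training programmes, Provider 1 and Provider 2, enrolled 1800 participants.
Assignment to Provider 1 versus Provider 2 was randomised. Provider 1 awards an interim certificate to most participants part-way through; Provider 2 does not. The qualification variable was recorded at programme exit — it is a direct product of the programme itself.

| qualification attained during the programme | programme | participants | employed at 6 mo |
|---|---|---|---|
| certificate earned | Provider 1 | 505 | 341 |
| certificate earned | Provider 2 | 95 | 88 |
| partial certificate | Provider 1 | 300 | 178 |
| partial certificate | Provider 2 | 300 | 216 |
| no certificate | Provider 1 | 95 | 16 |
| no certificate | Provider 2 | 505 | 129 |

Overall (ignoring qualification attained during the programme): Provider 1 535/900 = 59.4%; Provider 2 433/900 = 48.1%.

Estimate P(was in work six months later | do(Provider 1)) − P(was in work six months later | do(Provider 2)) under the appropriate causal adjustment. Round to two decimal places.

The qualification attained during the programme-specific comparison favours Provider 2 throughout, but the pooled figures favour Provider 1. The question is whether to condition on qualification attained during the programme.
The distribution of qualification attained during the programme is itself part of what the programme does — it is an intermediate outcome. Holding it fixed would remove that part of the effect; the total effect is the pooled difference.
The causal difference is the pooled difference: 0.594 − 0.481 = +0.113.

+0.11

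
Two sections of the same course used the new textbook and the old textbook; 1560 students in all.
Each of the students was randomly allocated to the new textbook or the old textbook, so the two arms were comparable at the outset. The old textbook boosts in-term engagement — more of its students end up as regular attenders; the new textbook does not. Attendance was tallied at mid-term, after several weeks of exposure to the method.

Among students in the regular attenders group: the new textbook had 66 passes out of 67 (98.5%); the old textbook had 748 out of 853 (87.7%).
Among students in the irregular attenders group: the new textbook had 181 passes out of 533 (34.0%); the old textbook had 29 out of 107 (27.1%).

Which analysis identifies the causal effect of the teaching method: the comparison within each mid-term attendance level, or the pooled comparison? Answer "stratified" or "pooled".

pooled

Mid-term attendance here is a post-treatment variable shaped by the teaching method; conditioning on it would introduce bias rather than remove it. The overall comparison is the causal one.
Pooled: the new textbook 41.2% vs the old textbook 80.9%; the old textbook is higher overall.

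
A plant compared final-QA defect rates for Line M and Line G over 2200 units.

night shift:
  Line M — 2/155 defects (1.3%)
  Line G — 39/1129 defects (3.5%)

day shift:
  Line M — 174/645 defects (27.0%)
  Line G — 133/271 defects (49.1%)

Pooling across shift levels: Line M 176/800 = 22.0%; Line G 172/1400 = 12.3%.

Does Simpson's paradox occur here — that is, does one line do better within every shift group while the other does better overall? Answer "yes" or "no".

Within each shift level (night shift 1.3% vs 3.5%; day shift 27.0% vs 49.1%), Line M has the lower rate every time. Pooled: 22.0% vs 12.3% — Line G has the lower rate overall. The two comparisons disagree.

yes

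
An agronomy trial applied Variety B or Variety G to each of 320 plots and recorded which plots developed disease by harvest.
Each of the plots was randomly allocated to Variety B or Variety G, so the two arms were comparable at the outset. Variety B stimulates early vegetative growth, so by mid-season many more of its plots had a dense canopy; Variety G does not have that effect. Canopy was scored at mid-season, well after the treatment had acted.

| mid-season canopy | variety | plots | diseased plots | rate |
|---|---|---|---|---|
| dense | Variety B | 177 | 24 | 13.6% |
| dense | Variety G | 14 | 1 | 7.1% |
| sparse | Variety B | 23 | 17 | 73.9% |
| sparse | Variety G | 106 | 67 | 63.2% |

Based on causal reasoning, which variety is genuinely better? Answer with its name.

Variety B

Mid-season canopy lies on the pathway variety → mid-season canopy → outcome, so adjusting for it blocks the indirect effect. For the total causal effect of variety, use the unadjusted pooled rates.
Pooled: Variety B 20.5% vs Variety G 56.7%; Variety B is lower overall.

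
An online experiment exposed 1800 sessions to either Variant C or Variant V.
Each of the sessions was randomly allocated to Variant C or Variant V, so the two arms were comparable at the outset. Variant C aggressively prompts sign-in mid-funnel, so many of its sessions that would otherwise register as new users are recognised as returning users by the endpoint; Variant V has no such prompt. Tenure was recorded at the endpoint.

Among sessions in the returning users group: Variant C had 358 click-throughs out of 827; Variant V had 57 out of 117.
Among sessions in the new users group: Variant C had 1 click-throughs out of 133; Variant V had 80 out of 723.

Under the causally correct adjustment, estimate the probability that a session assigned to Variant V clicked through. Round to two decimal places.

0.16

Variant V is higher inside every user tenure stratum but Variant C is higher in aggregate. Whether to stratify depends on how user tenure relates to the variant.
User tenure here is a post-treatment variable shaped by the variant; conditioning on it would introduce bias rather than remove it. The overall comparison is the causal one.
So P(outcome | do(Variant V)) is just the pooled rate for Variant V: 137/840 = 0.163.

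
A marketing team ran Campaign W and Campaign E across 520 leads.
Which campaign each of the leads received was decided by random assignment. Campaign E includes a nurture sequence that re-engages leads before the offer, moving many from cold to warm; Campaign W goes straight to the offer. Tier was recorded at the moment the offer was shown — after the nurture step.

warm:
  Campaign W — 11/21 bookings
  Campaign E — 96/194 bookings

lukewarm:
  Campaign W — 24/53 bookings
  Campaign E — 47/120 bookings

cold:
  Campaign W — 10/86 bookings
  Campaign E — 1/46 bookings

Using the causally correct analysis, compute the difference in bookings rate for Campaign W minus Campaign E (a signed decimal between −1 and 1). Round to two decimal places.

Engagement tier here is a post-treatment variable shaped by the campaign; conditioning on it would introduce bias rather than remove it. The overall comparison is the causal one.
The causal difference is the pooled difference: 0.281 − 0.400 = -0.119.

-0.12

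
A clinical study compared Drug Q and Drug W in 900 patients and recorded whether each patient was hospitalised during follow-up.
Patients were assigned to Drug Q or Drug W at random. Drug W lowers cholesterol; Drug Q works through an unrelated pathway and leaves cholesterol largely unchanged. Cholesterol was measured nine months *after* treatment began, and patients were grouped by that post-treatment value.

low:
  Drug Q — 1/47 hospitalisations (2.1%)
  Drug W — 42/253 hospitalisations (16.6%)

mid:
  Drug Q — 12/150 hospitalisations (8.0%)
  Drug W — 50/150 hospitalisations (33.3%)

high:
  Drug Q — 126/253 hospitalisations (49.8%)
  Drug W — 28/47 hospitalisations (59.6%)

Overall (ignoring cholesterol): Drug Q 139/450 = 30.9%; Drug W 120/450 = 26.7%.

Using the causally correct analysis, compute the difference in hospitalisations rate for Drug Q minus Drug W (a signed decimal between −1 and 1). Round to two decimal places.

Within every cholesterol level Drug Q has the lower rate, yet pooled Drug W does — Simpson's reversal.
Cholesterol here is a post-treatment variable shaped by the drug; conditioning on it would introduce bias rather than remove it. The overall comparison is the causal one.
The causal difference is the pooled difference: 0.309 − 0.267 = +0.042.

+0.04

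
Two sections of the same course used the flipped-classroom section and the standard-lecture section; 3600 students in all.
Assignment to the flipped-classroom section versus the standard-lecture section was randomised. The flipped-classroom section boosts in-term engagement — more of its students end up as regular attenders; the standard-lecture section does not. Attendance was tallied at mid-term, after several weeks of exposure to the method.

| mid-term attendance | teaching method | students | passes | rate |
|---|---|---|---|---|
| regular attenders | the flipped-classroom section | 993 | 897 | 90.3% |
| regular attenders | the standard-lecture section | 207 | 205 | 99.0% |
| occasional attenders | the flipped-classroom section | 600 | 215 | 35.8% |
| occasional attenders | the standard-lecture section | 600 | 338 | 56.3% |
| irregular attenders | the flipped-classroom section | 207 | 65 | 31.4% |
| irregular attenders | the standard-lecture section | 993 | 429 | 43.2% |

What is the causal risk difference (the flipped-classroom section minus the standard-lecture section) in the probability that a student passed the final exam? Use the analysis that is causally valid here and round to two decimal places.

The distribution of mid-term attendance is itself part of what the teaching method does — it is an intermediate outcome. Holding it fixed would remove that part of the effect; the total effect is the pooled difference.
The causal difference is the pooled difference: 0.654 − 0.540 = +0.114.

+0.11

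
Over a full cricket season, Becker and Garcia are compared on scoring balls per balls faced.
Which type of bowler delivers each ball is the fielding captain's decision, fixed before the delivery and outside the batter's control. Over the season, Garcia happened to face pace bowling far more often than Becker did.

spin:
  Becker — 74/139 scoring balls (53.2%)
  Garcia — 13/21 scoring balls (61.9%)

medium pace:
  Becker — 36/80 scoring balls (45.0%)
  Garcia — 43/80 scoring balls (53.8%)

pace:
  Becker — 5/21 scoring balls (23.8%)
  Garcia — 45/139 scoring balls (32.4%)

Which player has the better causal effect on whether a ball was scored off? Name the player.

The stratified and pooled comparisons disagree (Garcia wins within each bowling type; Becker wins overall), so the answer turns on the causal role of bowling type.
Here bowling type is a common cause — it drives both which player a case falls under and the outcome. The crude comparison mixes populations; the stratum-specific rates are the causally relevant ones.
Within each level — spin: 53.2% vs 61.9%; medium pace: 45.0% vs 53.8%; pace: 23.8% vs 32.4% — Garcia is higher every time.

Garcia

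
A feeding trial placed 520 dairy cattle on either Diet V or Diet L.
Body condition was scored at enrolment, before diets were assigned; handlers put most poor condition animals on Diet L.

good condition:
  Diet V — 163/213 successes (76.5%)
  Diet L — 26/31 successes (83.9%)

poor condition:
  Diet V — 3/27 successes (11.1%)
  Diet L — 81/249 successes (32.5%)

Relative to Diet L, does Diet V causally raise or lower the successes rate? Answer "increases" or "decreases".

Starting body condition is set before the diet has any effect — it is not caused by the diet — and it independently drives the outcome. That makes it a confounder, so the causal comparison is within starting body condition levels.
Within each level — good condition: 76.5% vs 83.9%; poor condition: 11.1% vs 32.5% — Diet L is higher every time.

decreases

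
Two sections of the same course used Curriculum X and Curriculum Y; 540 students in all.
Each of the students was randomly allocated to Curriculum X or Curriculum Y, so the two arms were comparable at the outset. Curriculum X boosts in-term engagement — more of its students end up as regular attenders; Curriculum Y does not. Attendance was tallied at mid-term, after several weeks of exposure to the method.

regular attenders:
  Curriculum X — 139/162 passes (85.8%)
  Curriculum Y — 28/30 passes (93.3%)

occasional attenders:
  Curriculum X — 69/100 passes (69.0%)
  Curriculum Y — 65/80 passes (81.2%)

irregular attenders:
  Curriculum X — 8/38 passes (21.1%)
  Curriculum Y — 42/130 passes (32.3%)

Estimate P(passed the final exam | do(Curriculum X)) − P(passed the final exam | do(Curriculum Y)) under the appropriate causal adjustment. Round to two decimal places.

The distribution of mid-term attendance is itself part of what the teaching method does — it is an intermediate outcome. Holding it fixed would remove that part of the effect; the total effect is the pooled difference.
The causal difference is the pooled difference: 0.720 − 0.562 = +0.158.

+0.16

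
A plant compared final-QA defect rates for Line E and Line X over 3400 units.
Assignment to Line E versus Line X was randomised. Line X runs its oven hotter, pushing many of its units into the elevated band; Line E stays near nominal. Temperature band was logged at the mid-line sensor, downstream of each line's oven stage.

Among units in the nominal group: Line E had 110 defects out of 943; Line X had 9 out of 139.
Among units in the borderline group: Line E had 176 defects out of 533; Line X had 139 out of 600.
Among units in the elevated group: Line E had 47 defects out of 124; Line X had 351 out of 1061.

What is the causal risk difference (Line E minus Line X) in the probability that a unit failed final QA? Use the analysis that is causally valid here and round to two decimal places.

-0.07

In-process temperature band is recorded after the line and is itself shifted by it — it sits on the causal path from line to outcome. Conditioning on a mediator would strip out part of the effect we want; the pooled comparison gives the total causal effect.
The causal difference is the pooled difference: 0.208 − 0.277 = -0.069.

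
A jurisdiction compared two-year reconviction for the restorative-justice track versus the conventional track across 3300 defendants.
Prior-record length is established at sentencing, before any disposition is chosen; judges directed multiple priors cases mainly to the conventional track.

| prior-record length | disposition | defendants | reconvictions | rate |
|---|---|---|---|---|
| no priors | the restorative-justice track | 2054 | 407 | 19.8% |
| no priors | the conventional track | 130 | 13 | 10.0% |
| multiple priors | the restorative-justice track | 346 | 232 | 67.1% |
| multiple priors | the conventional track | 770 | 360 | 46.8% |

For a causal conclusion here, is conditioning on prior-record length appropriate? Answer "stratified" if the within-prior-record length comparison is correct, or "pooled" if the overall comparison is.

the conventional track is lower inside every prior-record length stratum but the restorative-justice track is lower in aggregate. Whether to stratify depends on how prior-record length relates to the disposition.
Prior-record length is set before the disposition has any effect — it is not caused by the disposition — and it independently drives the outcome. That makes it a confounder, so the causal comparison is within prior-record length levels.
Within each level — no priors: 19.8% vs 10.0%; multiple priors: 67.1% vs 46.8% — the conventional track is lower every time.

stratified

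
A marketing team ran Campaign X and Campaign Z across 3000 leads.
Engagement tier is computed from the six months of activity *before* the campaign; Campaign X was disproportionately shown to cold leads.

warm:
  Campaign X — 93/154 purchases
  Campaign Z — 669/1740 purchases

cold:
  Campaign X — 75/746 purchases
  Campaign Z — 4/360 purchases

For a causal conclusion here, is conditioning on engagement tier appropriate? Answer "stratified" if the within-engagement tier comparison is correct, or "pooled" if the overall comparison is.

stratified

The stratified and pooled comparisons disagree (Campaign X wins within each engagement tier; Campaign Z wins overall), so the answer turns on the causal role of engagement tier.
Since engagement tier is a pre-existing factor (not a product of the campaign) and it affects the outcome on its own, it is a confounder. The stratified rates, not the pooled rate, identify the causal effect.
Within each level — warm: 60.4% vs 38.4%; cold: 10.1% vs 1.1% — Campaign X is higher every time.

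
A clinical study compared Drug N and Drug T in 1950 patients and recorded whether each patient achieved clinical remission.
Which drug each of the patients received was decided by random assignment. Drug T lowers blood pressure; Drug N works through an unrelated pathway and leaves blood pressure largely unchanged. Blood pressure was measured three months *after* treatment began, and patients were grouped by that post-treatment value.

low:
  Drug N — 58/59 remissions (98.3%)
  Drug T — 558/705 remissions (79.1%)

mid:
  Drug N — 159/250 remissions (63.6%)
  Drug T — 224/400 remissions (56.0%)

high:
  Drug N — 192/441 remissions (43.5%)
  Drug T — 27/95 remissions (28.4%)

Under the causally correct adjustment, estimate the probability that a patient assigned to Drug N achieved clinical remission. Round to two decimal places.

0.55

Blood pressure here is a post-treatment variable shaped by the drug; conditioning on it would introduce bias rather than remove it. The overall comparison is the causal one.
So P(outcome | do(Drug N)) is just the pooled rate for Drug N: 409/750 = 0.545.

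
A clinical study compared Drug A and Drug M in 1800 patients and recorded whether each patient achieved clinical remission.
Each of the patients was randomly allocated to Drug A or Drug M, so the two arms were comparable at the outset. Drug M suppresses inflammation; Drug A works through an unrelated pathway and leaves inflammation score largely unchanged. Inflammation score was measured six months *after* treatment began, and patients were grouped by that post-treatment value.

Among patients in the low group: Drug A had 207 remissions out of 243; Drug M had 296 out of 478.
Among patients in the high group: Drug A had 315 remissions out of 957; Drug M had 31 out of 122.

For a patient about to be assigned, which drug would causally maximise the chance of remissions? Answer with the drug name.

Drug M

Inflammation score here is a post-treatment variable shaped by the drug; conditioning on it would introduce bias rather than remove it. The overall comparison is the causal one.
Pooled: Drug A 43.5% vs Drug M 54.5%; Drug M is higher overall.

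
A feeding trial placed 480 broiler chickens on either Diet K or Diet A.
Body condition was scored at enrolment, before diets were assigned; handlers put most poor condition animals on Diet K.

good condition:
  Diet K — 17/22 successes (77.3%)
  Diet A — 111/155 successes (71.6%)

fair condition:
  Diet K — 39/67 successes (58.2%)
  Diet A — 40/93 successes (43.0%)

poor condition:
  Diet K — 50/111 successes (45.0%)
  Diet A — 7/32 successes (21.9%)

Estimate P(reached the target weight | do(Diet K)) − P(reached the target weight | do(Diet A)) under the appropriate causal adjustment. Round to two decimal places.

Nothing the diet does changes starting body condition; the imbalance is an allocation artefact. With starting body condition also predicting the outcome, the pooled figure is confounded, and the within-stratum comparison is the causal one.
Adjusting over the population distribution of starting body condition: 0.369·(0.773−0.716) + 0.333·(0.582−0.430) + 0.298·(0.450−0.219) = +0.141.

+0.14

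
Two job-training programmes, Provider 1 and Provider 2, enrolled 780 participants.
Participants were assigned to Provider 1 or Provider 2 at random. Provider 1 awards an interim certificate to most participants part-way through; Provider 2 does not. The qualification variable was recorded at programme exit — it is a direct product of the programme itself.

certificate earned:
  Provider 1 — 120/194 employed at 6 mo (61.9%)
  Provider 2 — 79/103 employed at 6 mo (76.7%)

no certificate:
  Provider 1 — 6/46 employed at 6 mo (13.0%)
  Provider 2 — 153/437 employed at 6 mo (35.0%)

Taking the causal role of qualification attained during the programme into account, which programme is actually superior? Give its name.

Provider 1

The distribution of qualification attained during the programme is itself part of what the programme does — it is an intermediate outcome. Holding it fixed would remove that part of the effect; the total effect is the pooled difference.
Pooled: Provider 1 52.5% vs Provider 2 43.0%; Provider 1 is higher overall.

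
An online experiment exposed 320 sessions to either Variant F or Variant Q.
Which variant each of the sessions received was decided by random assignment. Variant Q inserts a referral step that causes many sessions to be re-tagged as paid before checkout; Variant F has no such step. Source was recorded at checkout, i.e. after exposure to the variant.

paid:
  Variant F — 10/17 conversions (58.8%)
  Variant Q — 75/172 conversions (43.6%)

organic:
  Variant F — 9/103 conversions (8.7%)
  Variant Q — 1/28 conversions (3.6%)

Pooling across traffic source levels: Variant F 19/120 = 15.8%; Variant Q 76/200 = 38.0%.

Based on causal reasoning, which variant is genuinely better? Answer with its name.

Variant Q

The traffic source-specific comparison favours Variant F throughout, but the pooled figures favour Variant Q. The question is whether to condition on traffic source.
The distribution of traffic source is itself part of what the variant does — it is an intermediate outcome. Holding it fixed would remove that part of the effect; the total effect is the pooled difference.
Pooled: Variant F 15.8% vs Variant Q 38.0%; Variant Q is higher overall.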